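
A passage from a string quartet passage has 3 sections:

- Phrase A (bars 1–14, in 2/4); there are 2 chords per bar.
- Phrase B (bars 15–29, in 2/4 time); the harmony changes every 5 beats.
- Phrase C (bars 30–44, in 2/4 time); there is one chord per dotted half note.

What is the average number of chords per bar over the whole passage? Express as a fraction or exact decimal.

1 chords per bar

A: 14 bars of 2 beats is 28 beats; at 1 beat each that's 28 chords.
B: 15 bars of 2 beats is 30 beats; at 5 beats each that's 6 chords.
C: 15 bars of 2 beats is 30 beats; at 3 beats each that's 10 chords.
Overall: 44 chords over 44 bars → 44/44 = 1 chords per bar.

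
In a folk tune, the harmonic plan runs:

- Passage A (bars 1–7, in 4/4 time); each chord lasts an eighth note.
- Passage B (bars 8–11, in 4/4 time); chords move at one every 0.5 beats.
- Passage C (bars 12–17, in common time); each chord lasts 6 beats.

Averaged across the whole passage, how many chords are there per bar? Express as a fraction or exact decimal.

92/17 chords per bar

A: 7 × 4 = 28 beats ÷ 0.5 = 56 chords.
B: 4 × 4 = 16 beats ÷ 0.5 = 32 chords.
C: 6 × 4 = 24 beats ÷ 6 = 4 chords.
Overall: 92 chords over 17 bars → 92/17 = 92/17 chords per bar.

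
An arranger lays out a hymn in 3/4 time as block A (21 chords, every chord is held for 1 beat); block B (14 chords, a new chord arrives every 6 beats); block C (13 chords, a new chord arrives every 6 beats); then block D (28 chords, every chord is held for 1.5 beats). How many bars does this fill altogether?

A: 21 × 1 = 21 beats = 7 bars.
B: 14 × 6 = 84 beats = 28 bars.
C: 13 × 6 = 78 beats = 26 bars.
D: 28 × 1.5 = 42 beats = 14 bars.
Total: 7 + 28 + 26 + 14 = 75 bars.

75 bars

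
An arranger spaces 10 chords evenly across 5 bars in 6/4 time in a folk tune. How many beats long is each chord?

5 bars × 6 beats/bar = 30 beats total.
30 beats ÷ 10 chords = 3 beats per chord.
(That is a dotted half note.)

3 beats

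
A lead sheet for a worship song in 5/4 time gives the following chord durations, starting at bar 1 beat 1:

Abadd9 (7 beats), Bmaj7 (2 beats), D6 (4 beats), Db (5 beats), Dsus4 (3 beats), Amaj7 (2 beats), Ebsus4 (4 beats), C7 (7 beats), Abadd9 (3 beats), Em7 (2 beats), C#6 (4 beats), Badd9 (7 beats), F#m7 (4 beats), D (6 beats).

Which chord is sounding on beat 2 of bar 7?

C7

Beat 2 of bar 7 is beat (7−1)×5 + 2 = 32 overall.
Running totals: Abadd9 ends at 7, Bmaj7 ends at 9, D6 ends at 13, Db ends at 18, Dsus4 ends at 21, Amaj7 ends at 23, Ebsus4 ends at 27, C7 ends at 34.
Beat 32 falls within C7.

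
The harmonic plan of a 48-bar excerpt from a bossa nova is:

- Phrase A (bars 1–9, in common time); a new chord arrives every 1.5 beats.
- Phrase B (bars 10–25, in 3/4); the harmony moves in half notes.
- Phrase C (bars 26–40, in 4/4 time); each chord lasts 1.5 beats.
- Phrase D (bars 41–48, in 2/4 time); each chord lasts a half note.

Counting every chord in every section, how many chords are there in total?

A: 9 bars × 4 beats = 36 beats; 1.5 beats/chord → 24 chords.
B: 16 bars × 3 beats = 48 beats; 2 beats/chord → 24 chords.
C: 15 bars × 4 beats = 60 beats; 1.5 beats/chord → 40 chords.
D: 8 bars × 2 beats = 16 beats; 2 beats/chord → 8 chords.
Total: 24 + 24 + 40 + 8 = 96.

96 chords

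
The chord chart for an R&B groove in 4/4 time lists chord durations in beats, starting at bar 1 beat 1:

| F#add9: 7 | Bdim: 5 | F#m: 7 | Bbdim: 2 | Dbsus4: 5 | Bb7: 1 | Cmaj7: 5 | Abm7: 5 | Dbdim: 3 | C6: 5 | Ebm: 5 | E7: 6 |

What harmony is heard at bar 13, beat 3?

Beat 3 of bar 13 is beat (13−1)×4 + 3 = 51 overall.
Running totals: F#add9 ends at 7, Bdim ends at 12, F#m ends at 19, Bbdim ends at 21, Dbsus4 ends at 26, Bb7 ends at 27, Cmaj7 ends at 32, Abm7 ends at 37, Dbdim ends at 40, C6 ends at 45, Ebm ends at 50, E7 ends at 56.
Beat 51 falls within E7.

E7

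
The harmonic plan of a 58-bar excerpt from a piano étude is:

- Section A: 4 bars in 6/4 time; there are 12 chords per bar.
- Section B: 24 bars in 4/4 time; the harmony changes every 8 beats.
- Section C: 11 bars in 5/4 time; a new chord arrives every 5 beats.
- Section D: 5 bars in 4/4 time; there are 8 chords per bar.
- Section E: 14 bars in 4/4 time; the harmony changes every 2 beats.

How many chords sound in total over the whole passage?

139 chords

A has 24 beats and chords last 0.5 each, so 48 chords.
B has 96 beats and chords last 8 each, so 12 chords.
C has 55 beats and chords last 5 each, so 11 chords.
D has 20 beats and chords last 0.5 each, so 40 chords.
E has 56 beats and chords last 2 each, so 28 chords.
Total: 48 + 12 + 11 + 40 + 28 = 139.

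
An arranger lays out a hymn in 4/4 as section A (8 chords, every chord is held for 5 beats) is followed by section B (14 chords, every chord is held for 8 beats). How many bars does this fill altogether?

38 bars

A: 8 × 5 = 40 beats = 10 bars.
B: 14 × 8 = 112 beats = 28 bars.
Total: 10 + 28 = 38 bars.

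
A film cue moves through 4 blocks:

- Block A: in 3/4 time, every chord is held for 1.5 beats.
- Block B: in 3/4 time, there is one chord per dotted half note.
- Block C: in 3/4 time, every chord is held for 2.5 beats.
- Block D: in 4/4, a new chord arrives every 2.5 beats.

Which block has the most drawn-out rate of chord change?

Block B

A: 3/1.5 = 2 chords/bar.
B: 3/3 = 1 chord/bar.
C: 3/2.5 = 1.2 chords/bar.
D: 4/2.5 = 1.6 chords/bar.
Slowest is B at 1 chords/bar.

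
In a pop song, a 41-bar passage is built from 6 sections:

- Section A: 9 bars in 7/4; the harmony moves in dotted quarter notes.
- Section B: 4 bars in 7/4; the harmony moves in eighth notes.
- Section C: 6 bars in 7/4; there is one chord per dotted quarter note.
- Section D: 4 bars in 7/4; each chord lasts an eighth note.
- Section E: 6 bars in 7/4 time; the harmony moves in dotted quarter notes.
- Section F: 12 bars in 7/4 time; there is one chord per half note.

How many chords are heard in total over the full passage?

252 chords

A: 9·7 = 63 beats, 63/1.5 = 42 chords.
B: 4·7 = 28 beats, 28/0.5 = 56 chords.
C: 6·7 = 42 beats, 42/1.5 = 28 chords.
D: 4·7 = 28 beats, 28/0.5 = 56 chords.
E: 6·7 = 42 beats, 42/1.5 = 28 chords.
F: 12·7 = 84 beats, 84/2 = 42 chords.
Total: 42 + 56 + 28 + 56 + 28 + 42 = 252.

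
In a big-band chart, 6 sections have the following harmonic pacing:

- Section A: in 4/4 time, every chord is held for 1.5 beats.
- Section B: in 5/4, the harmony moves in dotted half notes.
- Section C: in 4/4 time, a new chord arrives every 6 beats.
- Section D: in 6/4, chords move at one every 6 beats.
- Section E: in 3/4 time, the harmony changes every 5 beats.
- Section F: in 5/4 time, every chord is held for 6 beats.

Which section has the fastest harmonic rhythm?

Section A

A: each chord is 1.5 beats in 4/4, so 8/3 per bar.
B: each chord is 3 beats in 5/4, so 5/3 per bar.
C: each chord is 6 beats in 4/4, so 2/3 per bar.
D: each chord is 6 beats in 6/4, so 1 per bar.
E: each chord is 5 beats in 3/4, so 0.6 per bar.
F: each chord is 6 beats in 5/4, so 5/6 per bar.
Fastest is A at 8/3 chords/bar.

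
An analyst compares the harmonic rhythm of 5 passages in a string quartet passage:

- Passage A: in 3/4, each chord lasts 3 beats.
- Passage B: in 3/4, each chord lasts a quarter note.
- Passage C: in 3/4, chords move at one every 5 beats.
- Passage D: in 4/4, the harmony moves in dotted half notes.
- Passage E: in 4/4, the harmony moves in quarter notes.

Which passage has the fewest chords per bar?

Passage C

A: 3 beats/bar ÷ 3 beats/chord = 1 chord/bar.
B: 3 beats/bar ÷ 1 beat/chord = 3 chords/bar.
C: 3 beats/bar ÷ 5 beats/chord = 0.6 chords/bar.
D: 4 beats/bar ÷ 3 beats/chord = 4/3 chords/bar.
E: 4 beats/bar ÷ 1 beat/chord = 4 chords/bar.
Slowest is C at 0.6 chords/bar.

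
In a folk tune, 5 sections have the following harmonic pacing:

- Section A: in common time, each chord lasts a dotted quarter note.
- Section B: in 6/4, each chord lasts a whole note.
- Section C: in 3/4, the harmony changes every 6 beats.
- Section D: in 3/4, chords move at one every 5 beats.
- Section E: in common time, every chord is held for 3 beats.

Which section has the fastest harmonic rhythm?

A: each chord is 1.5 beats in 4/4, so 8/3 per bar.
B: each chord is 4 beats in 6/4, so 1.5 per bar.
C: each chord is 6 beats in 3/4, so 0.5 per bar.
D: each chord is 5 beats in 3/4, so 0.6 per bar.
E: each chord is 3 beats in 4/4, so 4/3 per bar.
Fastest is A at 8/3 chords/bar.

Section A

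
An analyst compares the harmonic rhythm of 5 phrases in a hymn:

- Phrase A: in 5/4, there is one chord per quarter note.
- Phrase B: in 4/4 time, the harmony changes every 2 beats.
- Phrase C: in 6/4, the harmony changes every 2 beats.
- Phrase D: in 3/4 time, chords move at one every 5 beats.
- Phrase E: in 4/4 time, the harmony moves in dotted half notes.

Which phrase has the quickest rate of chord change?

A: each chord is 1 beat in 5/4, so 5 per bar.
B: each chord is 2 beats in 4/4, so 2 per bar.
C: each chord is 2 beats in 6/4, so 3 per bar.
D: each chord is 5 beats in 3/4, so 0.6 per bar.
E: each chord is 3 beats in 4/4, so 4/3 per bar.
Fastest is A at 5 chords/bar.

Phrase A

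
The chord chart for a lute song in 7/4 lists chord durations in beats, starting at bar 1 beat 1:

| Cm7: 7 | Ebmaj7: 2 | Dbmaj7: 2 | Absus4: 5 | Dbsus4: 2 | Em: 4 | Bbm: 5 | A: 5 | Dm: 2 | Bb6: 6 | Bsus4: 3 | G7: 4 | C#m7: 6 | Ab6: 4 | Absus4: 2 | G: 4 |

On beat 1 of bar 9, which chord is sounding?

Beat 1 of bar 9 is beat (9−1)×7 + 1 = 57 overall.
Running totals: Cm7 ends at 7, Ebmaj7 ends at 9, Dbmaj7 ends at 11, Absus4 ends at 16, Dbsus4 ends at 18, Em ends at 22, Bbm ends at 27, A ends at 32, Dm ends at 34, Bb6 ends at 40, Bsus4 ends at 43, G7 ends at 47, C#m7 ends at 53, Ab6 ends at 57.
Beat 57 falls within Ab6.

Ab6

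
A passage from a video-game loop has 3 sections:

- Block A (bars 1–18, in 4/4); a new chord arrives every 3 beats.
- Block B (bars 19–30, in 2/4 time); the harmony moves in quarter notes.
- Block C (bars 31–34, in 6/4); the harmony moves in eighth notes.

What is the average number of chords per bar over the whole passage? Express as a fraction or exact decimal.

A: 18 bars of 4 beats is 72 beats; at 3 beats each that's 24 chords.
B: 12 bars of 2 beats is 24 beats; at 1 beat each that's 24 chords.
C: 4 bars of 6 beats is 24 beats; at 0.5 beats each that's 48 chords.
Overall: 96 chords over 34 bars → 96/34 = 48/17 chords per bar.

48/17 chords per bar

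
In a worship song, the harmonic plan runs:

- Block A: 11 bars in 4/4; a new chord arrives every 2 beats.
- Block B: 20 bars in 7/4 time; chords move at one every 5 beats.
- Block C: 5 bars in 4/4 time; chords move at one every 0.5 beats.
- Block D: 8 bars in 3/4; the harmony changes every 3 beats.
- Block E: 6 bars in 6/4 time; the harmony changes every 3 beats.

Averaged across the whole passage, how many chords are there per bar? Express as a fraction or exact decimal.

A: 11 × 4 = 44 beats ÷ 2 = 22 chords.
B: 20 × 7 = 140 beats ÷ 5 = 28 chords.
C: 5 × 4 = 20 beats ÷ 0.5 = 40 chords.
D: 8 × 3 = 24 beats ÷ 3 = 8 chords.
E: 6 × 6 = 36 beats ÷ 3 = 12 chords.
Overall: 110 chords over 50 bars → 110/50 = 2.2 chords per bar.

2.2 chords per bar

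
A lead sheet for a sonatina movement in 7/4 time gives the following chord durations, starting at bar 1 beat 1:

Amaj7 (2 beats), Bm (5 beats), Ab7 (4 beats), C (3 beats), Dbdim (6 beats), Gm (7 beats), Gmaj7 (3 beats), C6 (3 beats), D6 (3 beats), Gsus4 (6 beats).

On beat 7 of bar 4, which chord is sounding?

Gmaj7

Beat 7 of bar 4 is beat (4−1)×7 + 7 = 28 overall.
Running totals: Amaj7 ends at 2, Bm ends at 7, Ab7 ends at 11, C ends at 14, Dbdim ends at 20, Gm ends at 27, Gmaj7 ends at 30.
Beat 28 falls within Gmaj7.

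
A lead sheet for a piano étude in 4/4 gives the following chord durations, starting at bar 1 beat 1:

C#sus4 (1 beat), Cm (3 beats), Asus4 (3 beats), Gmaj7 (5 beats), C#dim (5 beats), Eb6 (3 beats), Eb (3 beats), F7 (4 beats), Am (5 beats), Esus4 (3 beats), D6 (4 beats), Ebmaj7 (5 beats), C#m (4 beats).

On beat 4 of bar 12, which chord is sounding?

Beat 4 of bar 12 is beat (12−1)×4 + 4 = 48 overall.
Running totals: C#sus4 ends at 1, Cm ends at 4, Asus4 ends at 7, Gmaj7 ends at 12, C#dim ends at 17, Eb6 ends at 20, Eb ends at 23, F7 ends at 27, Am ends at 32, Esus4 ends at 35, D6 ends at 39, Ebmaj7 ends at 44, C#m ends at 48.
Beat 48 falls within C#m.

C#m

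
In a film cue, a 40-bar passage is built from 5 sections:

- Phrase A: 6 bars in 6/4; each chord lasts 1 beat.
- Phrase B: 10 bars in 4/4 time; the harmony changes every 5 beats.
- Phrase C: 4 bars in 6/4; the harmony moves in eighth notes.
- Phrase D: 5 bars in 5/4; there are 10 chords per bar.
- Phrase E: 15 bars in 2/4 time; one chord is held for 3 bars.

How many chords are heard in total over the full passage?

147 chords

A: 6·6 = 36 beats, 36/1 = 36 chords.
B: 10·4 = 40 beats, 40/5 = 8 chords.
C: 4·6 = 24 beats, 24/0.5 = 48 chords.
D: 5·5 = 25 beats, 25/0.5 = 50 chords.
E: 15·2 = 30 beats, 30/6 = 5 chords.
Total: 36 + 8 + 48 + 50 + 5 = 147.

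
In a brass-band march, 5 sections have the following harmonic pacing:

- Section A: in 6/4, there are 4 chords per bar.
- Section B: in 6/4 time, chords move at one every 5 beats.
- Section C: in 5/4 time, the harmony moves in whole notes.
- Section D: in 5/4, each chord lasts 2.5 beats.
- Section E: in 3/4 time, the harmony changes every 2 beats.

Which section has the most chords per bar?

Section A

A: 6/1.5 = 4 chords/bar.
B: 6/5 = 1.2 chords/bar.
C: 5/4 = 1.25 chords/bar.
D: 5/2.5 = 2 chords/bar.
E: 3/2 = 1.5 chords/bar.
Fastest is A at 4 chords/bar.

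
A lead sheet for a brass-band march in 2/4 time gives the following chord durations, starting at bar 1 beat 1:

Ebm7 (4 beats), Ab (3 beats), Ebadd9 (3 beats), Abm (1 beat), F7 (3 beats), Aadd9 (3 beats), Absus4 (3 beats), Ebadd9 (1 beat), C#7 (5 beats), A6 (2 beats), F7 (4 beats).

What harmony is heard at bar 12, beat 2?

C#7

Beat 2 of bar 12 is beat (12−1)×2 + 2 = 24 overall.
Running totals: Ebm7 ends at 4, Ab ends at 7, Ebadd9 ends at 10, Abm ends at 11, F7 ends at 14, Aadd9 ends at 17, Absus4 ends at 20, Ebadd9 ends at 21, C#7 ends at 26.
Beat 24 falls within C#7.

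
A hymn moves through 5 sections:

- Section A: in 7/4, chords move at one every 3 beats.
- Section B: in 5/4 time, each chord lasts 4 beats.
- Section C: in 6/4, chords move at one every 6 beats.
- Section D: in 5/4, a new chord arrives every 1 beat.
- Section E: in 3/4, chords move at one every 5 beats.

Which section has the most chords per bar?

Section D

A: each chord is 3 beats in 7/4, so 7/3 per bar.
B: each chord is 4 beats in 5/4, so 1.25 per bar.
C: each chord is 6 beats in 6/4, so 1 per bar.
D: each chord is 1 beat in 5/4, so 5 per bar.
E: each chord is 5 beats in 3/4, so 0.6 per bar.
Fastest is D at 5 chords/bar.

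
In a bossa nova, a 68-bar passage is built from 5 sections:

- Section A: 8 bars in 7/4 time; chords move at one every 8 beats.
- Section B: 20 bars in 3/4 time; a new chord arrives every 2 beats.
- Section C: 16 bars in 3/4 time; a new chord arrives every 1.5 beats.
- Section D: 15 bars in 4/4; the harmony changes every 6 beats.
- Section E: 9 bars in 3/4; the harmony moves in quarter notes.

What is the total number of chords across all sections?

106 chords

A: 8 bars × 7 beats = 56 beats; 8 beats/chord → 7 chords.
B: 20 bars × 3 beats = 60 beats; 2 beats/chord → 30 chords.
C: 16 bars × 3 beats = 48 beats; 1.5 beats/chord → 32 chords.
D: 15 bars × 4 beats = 60 beats; 6 beats/chord → 10 chords.
E: 9 bars × 3 beats = 27 beats; 1 beat/chord → 27 chords.
Total: 7 + 30 + 32 + 10 + 27 = 106.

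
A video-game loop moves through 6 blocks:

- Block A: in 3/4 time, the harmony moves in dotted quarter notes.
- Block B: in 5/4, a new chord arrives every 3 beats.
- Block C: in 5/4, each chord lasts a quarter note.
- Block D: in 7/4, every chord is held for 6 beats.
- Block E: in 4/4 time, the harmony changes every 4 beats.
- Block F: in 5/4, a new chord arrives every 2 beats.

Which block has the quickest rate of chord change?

Block C

A: 3/1.5 = 2 chords/bar.
B: 5/3 = 5/3 chords/bar.
C: 5/1 = 5 chords/bar.
D: 7/6 = 7/6 chords/bar.
E: 4/4 = 1 chord/bar.
F: 5/2 = 2.5 chords/bar.
Fastest is C at 5 chords/bar.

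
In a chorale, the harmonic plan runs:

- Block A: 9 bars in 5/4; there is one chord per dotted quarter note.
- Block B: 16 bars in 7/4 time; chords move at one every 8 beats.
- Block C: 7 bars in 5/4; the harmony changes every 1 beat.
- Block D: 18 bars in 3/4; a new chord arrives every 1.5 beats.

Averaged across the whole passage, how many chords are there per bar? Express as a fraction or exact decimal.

2.3 chords per bar

A: 9 bars of 5 beats is 45 beats; at 1.5 beats each that's 30 chords.
B: 16 bars of 7 beats is 112 beats; at 8 beats each that's 14 chords.
C: 7 bars of 5 beats is 35 beats; at 1 beat each that's 35 chords.
D: 18 bars of 3 beats is 54 beats; at 1.5 beats each that's 36 chords.
Overall: 115 chords over 50 bars → 115/50 = 2.3 chords per bar.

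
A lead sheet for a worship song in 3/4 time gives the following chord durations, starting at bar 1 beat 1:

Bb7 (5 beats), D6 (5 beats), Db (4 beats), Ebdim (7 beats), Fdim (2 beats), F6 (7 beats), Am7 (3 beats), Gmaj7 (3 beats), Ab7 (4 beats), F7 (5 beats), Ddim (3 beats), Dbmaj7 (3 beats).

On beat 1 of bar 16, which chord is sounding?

Ddim

Beat 1 of bar 16 is beat (16−1)×3 + 1 = 46 overall.
Running totals: Bb7 ends at 5, D6 ends at 10, Db ends at 14, Ebdim ends at 21, Fdim ends at 23, F6 ends at 30, Am7 ends at 33, Gmaj7 ends at 36, Ab7 ends at 40, F7 ends at 45, Ddim ends at 48.
Beat 46 falls within Ddim.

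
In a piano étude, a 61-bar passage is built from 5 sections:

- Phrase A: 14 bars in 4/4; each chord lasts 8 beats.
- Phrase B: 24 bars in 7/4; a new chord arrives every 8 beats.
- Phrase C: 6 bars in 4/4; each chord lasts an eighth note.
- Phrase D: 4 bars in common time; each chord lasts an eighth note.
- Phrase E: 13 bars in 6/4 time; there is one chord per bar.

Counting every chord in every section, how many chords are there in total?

121 chords

A: 14 bars × 4 beats = 56 beats; 8 beats/chord → 7 chords.
B: 24 bars × 7 beats = 168 beats; 8 beats/chord → 21 chords.
C: 6 bars × 4 beats = 24 beats; 0.5 beats/chord → 48 chords.
D: 4 bars × 4 beats = 16 beats; 0.5 beats/chord → 32 chords.
E: 13 bars × 6 beats = 78 beats; 6 beats/chord → 13 chords.
Total: 7 + 21 + 48 + 32 + 13 = 121.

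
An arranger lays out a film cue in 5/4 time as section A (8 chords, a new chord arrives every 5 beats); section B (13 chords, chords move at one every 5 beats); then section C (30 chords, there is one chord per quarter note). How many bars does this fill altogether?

27 bars

A: 8 × 5 = 40 beats = 8 bars.
B: 13 × 5 = 65 beats = 13 bars.
C: 30 × 1 = 30 beats = 6 bars.
Total: 8 + 13 + 6 = 27 bars.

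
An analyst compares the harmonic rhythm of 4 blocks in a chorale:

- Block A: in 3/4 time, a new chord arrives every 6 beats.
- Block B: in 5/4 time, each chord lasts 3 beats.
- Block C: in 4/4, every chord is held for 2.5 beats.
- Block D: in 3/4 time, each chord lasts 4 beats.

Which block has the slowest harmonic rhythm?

Block A

A: each chord is 6 beats in 3/4, so 0.5 per bar.
B: each chord is 3 beats in 5/4, so 5/3 per bar.
C: each chord is 2.5 beats in 4/4, so 1.6 per bar.
D: each chord is 4 beats in 3/4, so 0.75 per bar.
Slowest is A at 0.5 chords/bar.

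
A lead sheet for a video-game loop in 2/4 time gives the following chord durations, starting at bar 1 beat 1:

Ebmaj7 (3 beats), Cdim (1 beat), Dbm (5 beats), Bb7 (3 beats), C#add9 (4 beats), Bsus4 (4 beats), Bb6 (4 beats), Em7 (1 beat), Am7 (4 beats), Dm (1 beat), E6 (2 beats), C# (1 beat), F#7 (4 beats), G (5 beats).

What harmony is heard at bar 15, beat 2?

Beat 2 of bar 15 is beat (15−1)×2 + 2 = 30 overall.
Running totals: Ebmaj7 ends at 3, Cdim ends at 4, Dbm ends at 9, Bb7 ends at 12, C#add9 ends at 16, Bsus4 ends at 20, Bb6 ends at 24, Em7 ends at 25, Am7 ends at 29, Dm ends at 30.
Beat 30 falls within Dm.

Dm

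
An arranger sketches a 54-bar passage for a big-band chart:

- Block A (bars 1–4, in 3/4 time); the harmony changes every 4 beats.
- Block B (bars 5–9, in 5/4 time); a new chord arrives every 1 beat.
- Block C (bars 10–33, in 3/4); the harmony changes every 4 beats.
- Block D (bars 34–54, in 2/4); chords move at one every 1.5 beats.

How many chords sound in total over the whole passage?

74 chords

A has 12 beats and chords last 4 each, so 3 chords.
B has 25 beats and chords last 1 each, so 25 chords.
C has 72 beats and chords last 4 each, so 18 chords.
D has 42 beats and chords last 1.5 each, so 28 chords.
Total: 3 + 25 + 18 + 28 = 74.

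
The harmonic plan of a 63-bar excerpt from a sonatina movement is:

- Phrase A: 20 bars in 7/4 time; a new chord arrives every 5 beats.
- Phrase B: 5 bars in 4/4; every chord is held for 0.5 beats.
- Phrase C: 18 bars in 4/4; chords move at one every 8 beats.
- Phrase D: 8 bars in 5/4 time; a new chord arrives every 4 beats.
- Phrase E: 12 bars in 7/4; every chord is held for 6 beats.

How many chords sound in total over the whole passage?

A: 20·7 = 140 beats, 140/5 = 28 chords.
B: 5·4 = 20 beats, 20/0.5 = 40 chords.
C: 18·4 = 72 beats, 72/8 = 9 chords.
D: 8·5 = 40 beats, 40/4 = 10 chords.
E: 12·7 = 84 beats, 84/6 = 14 chords.
Total: 28 + 40 + 9 + 10 + 14 = 101.

101 chords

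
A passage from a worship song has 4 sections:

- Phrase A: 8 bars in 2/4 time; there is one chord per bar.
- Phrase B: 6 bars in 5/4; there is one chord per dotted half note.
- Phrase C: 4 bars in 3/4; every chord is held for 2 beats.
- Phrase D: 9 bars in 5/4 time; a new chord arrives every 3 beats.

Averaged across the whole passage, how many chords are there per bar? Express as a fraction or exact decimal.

13/9 chords per bar

A: 8 × 2 = 16 beats ÷ 2 = 8 chords.
B: 6 × 5 = 30 beats ÷ 3 = 10 chords.
C: 4 × 3 = 12 beats ÷ 2 = 6 chords.
D: 9 × 5 = 45 beats ÷ 3 = 15 chords.
Overall: 39 chords over 27 bars → 39/27 = 13/9 chords per bar.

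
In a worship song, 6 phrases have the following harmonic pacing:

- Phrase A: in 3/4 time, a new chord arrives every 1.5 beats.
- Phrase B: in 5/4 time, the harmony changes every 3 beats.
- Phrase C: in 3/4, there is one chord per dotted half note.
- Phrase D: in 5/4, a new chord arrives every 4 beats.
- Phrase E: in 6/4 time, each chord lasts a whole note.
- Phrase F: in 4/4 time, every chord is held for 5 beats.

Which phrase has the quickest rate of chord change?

A: 3 beats/bar ÷ 1.5 beats/chord = 2 chords/bar.
B: 5 beats/bar ÷ 3 beats/chord = 5/3 chords/bar.
C: 3 beats/bar ÷ 3 beats/chord = 1 chord/bar.
D: 5 beats/bar ÷ 4 beats/chord = 1.25 chords/bar.
E: 6 beats/bar ÷ 4 beats/chord = 1.5 chords/bar.
F: 4 beats/bar ÷ 5 beats/chord = 0.8 chords/bar.
Fastest is A at 2 chords/bar.

Phrase A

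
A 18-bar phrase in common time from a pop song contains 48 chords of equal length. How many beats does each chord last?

1.5 beats

18 bars × 4 beats/bar = 72 beats total.
72 beats ÷ 48 chords = 1.5 beats per chord.
(That is a dotted quarter note.)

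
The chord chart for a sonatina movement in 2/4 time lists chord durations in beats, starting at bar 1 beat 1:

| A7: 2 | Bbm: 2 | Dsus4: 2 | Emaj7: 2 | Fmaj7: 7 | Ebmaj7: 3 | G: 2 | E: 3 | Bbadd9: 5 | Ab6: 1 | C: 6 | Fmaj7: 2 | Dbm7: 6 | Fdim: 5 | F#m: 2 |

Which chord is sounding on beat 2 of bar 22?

Beat 2 of bar 22 is beat (22−1)×2 + 2 = 44 overall.
Running totals: A7 ends at 2, Bbm ends at 4, Dsus4 ends at 6, Emaj7 ends at 8, Fmaj7 ends at 15, Ebmaj7 ends at 18, G ends at 20, E ends at 23, Bbadd9 ends at 28, Ab6 ends at 29, C ends at 35, Fmaj7 ends at 37, Dbm7 ends at 43, Fdim ends at 48.
Beat 44 falls within Fdim.

Fdim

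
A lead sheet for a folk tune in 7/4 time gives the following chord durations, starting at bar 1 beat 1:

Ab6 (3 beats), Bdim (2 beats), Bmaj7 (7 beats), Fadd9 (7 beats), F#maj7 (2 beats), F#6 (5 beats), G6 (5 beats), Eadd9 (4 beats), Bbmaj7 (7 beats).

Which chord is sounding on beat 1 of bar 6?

Beat 1 of bar 6 is beat (6−1)×7 + 1 = 36 overall.
Running totals: Ab6 ends at 3, Bdim ends at 5, Bmaj7 ends at 12, Fadd9 ends at 19, F#maj7 ends at 21, F#6 ends at 26, G6 ends at 31, Eadd9 ends at 35, Bbmaj7 ends at 42.
Beat 36 falls within Bbmaj7.

Bbmaj7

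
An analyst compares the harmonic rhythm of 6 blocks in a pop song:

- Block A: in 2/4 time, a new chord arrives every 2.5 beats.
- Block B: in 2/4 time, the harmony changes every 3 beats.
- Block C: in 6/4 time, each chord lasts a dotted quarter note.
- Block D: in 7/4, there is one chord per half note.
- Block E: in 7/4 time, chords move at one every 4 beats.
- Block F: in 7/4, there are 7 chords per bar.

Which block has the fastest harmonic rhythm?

A: each chord is 2.5 beats in 2/4, so 0.8 per bar.
B: each chord is 3 beats in 2/4, so 2/3 per bar.
C: each chord is 1.5 beats in 6/4, so 4 per bar.
D: each chord is 2 beats in 7/4, so 3.5 per bar.
E: each chord is 4 beats in 7/4, so 1.75 per bar.
F: each chord is 1 beat in 7/4, so 7 per bar.
Fastest is F at 7 chords/bar.

Block F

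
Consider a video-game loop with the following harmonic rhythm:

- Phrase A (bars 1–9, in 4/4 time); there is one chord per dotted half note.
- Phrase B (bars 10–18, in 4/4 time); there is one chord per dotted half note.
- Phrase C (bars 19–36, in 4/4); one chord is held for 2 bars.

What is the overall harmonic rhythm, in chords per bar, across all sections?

11/12 chords per bar

A: 9 × 4 = 36 beats ÷ 3 = 12 chords.
B: 9 × 4 = 36 beats ÷ 3 = 12 chords.
C: 18 × 4 = 72 beats ÷ 8 = 9 chords.
Overall: 33 chords over 36 bars → 33/36 = 11/12 chords per bar.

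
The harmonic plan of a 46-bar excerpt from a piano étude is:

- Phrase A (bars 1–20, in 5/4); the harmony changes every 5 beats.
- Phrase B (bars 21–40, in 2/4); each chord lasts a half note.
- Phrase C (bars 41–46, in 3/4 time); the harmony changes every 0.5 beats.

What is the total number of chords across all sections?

A: 20 bars × 5 beats = 100 beats; 5 beats/chord → 20 chords.
B: 20 bars × 2 beats = 40 beats; 2 beats/chord → 20 chords.
C: 6 bars × 3 beats = 18 beats; 0.5 beats/chord → 36 chords.
Total: 20 + 20 + 36 = 76.

76 chords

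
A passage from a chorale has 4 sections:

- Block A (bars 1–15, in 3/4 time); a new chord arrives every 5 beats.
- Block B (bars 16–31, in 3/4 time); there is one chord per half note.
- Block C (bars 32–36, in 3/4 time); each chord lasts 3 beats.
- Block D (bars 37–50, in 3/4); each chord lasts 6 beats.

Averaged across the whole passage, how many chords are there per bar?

0.9 chords per bar

A: 15 × 3 = 45 beats ÷ 5 = 9 chords.
B: 16 × 3 = 48 beats ÷ 2 = 24 chords.
C: 5 × 3 = 15 beats ÷ 3 = 5 chords.
D: 14 × 3 = 42 beats ÷ 6 = 7 chords.
Overall: 45 chords over 50 bars → 45/50 = 0.9 chords per bar.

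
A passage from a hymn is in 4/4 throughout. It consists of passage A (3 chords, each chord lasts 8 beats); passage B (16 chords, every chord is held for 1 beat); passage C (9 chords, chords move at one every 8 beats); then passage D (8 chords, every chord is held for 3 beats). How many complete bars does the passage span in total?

34 bars

A: 3 × 8 = 24 beats = 6 bars.
B: 16 × 1 = 16 beats = 4 bars.
C: 9 × 8 = 72 beats = 18 bars.
D: 8 × 3 = 24 beats = 6 bars.
Total: 6 + 4 + 18 + 6 = 34 bars.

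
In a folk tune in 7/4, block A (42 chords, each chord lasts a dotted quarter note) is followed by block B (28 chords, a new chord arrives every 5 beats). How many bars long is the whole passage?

A: 42 × 1.5 = 63 beats = 9 bars.
B: 28 × 5 = 140 beats = 20 bars.
Total: 9 + 20 = 29 bars.

29 bars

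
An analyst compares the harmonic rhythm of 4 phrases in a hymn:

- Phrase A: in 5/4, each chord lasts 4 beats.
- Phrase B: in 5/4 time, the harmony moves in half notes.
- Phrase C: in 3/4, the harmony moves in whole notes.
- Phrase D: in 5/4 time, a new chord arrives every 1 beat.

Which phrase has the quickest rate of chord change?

A: each chord is 4 beats in 5/4, so 1.25 per bar.
B: each chord is 2 beats in 5/4, so 2.5 per bar.
C: each chord is 4 beats in 3/4, so 0.75 per bar.
D: each chord is 1 beat in 5/4, so 5 per bar.
Fastest is D at 5 chords/bar.

Phrase D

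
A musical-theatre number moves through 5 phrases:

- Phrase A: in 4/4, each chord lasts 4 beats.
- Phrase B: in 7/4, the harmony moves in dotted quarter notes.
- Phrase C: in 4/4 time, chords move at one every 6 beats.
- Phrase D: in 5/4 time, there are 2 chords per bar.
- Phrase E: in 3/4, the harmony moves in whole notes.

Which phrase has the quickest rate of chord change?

Phrase B

A: 4/4 = 1 chord/bar.
B: 7/1.5 = 14/3 chords/bar.
C: 4/6 = 2/3 chords/bar.
D: 5/2.5 = 2 chords/bar.
E: 3/4 = 0.75 chords/bar.
Fastest is B at 14/3 chords/bar.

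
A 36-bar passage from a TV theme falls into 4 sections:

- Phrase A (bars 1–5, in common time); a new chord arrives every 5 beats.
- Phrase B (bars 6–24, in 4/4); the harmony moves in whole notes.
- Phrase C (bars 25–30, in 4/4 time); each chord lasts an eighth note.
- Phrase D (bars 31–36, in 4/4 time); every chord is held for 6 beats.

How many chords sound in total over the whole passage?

A: 5 bars × 4 beats = 20 beats; 5 beats/chord → 4 chords.
B: 19 bars × 4 beats = 76 beats; 4 beats/chord → 19 chords.
C: 6 bars × 4 beats = 24 beats; 0.5 beats/chord → 48 chords.
D: 6 bars × 4 beats = 24 beats; 6 beats/chord → 4 chords.
Total: 4 + 19 + 48 + 4 = 75.

75 chords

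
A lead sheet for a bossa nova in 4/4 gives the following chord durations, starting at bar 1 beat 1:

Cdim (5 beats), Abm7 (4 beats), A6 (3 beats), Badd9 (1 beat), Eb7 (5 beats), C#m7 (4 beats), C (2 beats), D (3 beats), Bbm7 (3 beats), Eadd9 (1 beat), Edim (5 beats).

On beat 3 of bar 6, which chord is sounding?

Beat 3 of bar 6 is beat (6−1)×4 + 3 = 23 overall.
Running totals: Cdim ends at 5, Abm7 ends at 9, A6 ends at 12, Badd9 ends at 13, Eb7 ends at 18, C#m7 ends at 22, C ends at 24.
Beat 23 falls within C.

C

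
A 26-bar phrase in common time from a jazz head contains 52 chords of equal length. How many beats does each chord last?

26 bars × 4 beats/bar = 104 beats total.
104 beats ÷ 52 chords = 2 beats per chord.
(That is a half note.)

2 beats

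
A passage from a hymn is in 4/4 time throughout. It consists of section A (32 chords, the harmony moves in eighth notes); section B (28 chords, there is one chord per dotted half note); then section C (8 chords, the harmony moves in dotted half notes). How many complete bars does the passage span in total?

31 bars

A: 32 × 0.5 = 16 beats = 4 bars.
B: 28 × 3 = 84 beats = 21 bars.
C: 8 × 3 = 24 beats = 6 bars.
Total: 4 + 21 + 6 = 31 bars.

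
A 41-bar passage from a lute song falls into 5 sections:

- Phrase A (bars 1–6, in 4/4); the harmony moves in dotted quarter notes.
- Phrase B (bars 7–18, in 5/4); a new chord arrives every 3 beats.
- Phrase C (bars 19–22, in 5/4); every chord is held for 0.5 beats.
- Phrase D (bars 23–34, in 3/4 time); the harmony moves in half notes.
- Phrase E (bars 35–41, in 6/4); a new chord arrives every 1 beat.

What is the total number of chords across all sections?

A has 24 beats and chords last 1.5 each, so 16 chords.
B has 60 beats and chords last 3 each, so 20 chords.
C has 20 beats and chords last 0.5 each, so 40 chords.
D has 36 beats and chords last 2 each, so 18 chords.
E has 42 beats and chords last 1 each, so 42 chords.
Total: 16 + 20 + 40 + 18 + 42 = 136.

136 chords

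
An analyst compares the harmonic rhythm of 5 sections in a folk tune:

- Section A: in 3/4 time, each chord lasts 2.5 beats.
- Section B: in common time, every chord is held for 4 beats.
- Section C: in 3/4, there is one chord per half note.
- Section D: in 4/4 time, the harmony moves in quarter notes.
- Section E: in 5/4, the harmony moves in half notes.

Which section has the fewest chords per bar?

Section B

A: each chord is 2.5 beats in 3/4, so 1.2 per bar.
B: each chord is 4 beats in 4/4, so 1 per bar.
C: each chord is 2 beats in 3/4, so 1.5 per bar.
D: each chord is 1 beat in 4/4, so 4 per bar.
E: each chord is 2 beats in 5/4, so 2.5 per bar.
Slowest is B at 1 chords/bar.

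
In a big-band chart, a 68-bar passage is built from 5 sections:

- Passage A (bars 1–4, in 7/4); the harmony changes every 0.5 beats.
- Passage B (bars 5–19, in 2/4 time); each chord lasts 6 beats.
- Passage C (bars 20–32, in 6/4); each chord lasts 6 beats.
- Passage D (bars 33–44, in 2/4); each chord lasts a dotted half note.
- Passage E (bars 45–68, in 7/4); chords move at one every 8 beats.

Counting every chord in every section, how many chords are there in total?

A has 28 beats and chords last 0.5 each, so 56 chords.
B has 30 beats and chords last 6 each, so 5 chords.
C has 78 beats and chords last 6 each, so 13 chords.
D has 24 beats and chords last 3 each, so 8 chords.
E has 168 beats and chords last 8 each, so 21 chords.
Total: 56 + 5 + 13 + 8 + 21 = 103.

103 chords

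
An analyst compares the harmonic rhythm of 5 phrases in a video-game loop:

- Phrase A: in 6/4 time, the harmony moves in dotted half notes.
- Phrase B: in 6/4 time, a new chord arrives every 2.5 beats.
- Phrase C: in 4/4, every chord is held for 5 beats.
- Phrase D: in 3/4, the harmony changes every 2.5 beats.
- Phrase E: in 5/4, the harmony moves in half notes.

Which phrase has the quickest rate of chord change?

A: 6 beats/bar ÷ 3 beats/chord = 2 chords/bar.
B: 6 beats/bar ÷ 2.5 beats/chord = 2.4 chords/bar.
C: 4 beats/bar ÷ 5 beats/chord = 0.8 chords/bar.
D: 3 beats/bar ÷ 2.5 beats/chord = 1.2 chords/bar.
E: 5 beats/bar ÷ 2 beats/chord = 2.5 chords/bar.
Fastest is E at 2.5 chords/bar.

Phrase E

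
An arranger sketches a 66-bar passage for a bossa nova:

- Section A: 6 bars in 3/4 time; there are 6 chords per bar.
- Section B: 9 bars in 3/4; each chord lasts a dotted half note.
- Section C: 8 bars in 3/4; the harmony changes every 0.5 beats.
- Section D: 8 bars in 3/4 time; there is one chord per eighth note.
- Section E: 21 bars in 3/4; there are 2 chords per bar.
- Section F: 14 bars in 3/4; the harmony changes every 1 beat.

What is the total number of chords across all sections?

A has 18 beats and chords last 0.5 each, so 36 chords.
B has 27 beats and chords last 3 each, so 9 chords.
C has 24 beats and chords last 0.5 each, so 48 chords.
D has 24 beats and chords last 0.5 each, so 48 chords.
E has 63 beats and chords last 1.5 each, so 42 chords.
F has 42 beats and chords last 1 each, so 42 chords.
Total: 36 + 9 + 48 + 48 + 42 + 42 = 225.

225 chords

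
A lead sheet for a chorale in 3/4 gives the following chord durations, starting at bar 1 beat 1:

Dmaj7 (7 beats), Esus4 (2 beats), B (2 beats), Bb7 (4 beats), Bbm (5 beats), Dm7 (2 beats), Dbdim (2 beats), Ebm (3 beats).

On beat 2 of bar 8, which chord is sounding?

Dbdim

Beat 2 of bar 8 is beat (8−1)×3 + 2 = 23 overall.
Running totals: Dmaj7 ends at 7, Esus4 ends at 9, B ends at 11, Bb7 ends at 15, Bbm ends at 20, Dm7 ends at 22, Dbdim ends at 24.
Beat 23 falls within Dbdim.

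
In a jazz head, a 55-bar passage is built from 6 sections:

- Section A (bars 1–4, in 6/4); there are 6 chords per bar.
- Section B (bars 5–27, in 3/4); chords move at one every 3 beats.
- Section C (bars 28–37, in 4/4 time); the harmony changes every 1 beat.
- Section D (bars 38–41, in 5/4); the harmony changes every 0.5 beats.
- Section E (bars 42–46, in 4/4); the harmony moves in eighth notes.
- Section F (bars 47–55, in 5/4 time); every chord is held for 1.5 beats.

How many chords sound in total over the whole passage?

A: 4 bars × 6 beats = 24 beats; 1 beat/chord → 24 chords.
B: 23 bars × 3 beats = 69 beats; 3 beats/chord → 23 chords.
C: 10 bars × 4 beats = 40 beats; 1 beat/chord → 40 chords.
D: 4 bars × 5 beats = 20 beats; 0.5 beats/chord → 40 chords.
E: 5 bars × 4 beats = 20 beats; 0.5 beats/chord → 40 chords.
F: 9 bars × 5 beats = 45 beats; 1.5 beats/chord → 30 chords.
Total: 24 + 23 + 40 + 40 + 40 + 30 = 197.

197 chords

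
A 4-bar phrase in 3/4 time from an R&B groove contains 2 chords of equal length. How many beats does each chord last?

6 beats

4 bars × 3 beats/bar = 12 beats total.
12 beats ÷ 2 chords = 6 beats per chord.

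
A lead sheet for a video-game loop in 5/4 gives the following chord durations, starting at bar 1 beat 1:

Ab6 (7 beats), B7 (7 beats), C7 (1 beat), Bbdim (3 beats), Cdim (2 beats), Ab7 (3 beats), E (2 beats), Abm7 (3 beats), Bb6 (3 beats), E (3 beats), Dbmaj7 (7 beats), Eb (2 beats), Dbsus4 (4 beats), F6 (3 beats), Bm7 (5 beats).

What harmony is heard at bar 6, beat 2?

Beat 2 of bar 6 is beat (6−1)×5 + 2 = 27 overall.
Running totals: Ab6 ends at 7, B7 ends at 14, C7 ends at 15, Bbdim ends at 18, Cdim ends at 20, Ab7 ends at 23, E ends at 25, Abm7 ends at 28.
Beat 27 falls within Abm7.

Abm7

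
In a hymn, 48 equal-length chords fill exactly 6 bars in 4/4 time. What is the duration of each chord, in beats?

6 bars × 4 beats/bar = 24 beats total.
24 beats ÷ 48 chords = 0.5 beats per chord.
(That is an eighth note.)

0.5 beats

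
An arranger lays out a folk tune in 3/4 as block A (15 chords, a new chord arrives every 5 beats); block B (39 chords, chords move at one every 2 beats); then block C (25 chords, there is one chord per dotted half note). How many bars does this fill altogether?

A: 15 × 5 = 75 beats = 25 bars.
B: 39 × 2 = 78 beats = 26 bars.
C: 25 × 3 = 75 beats = 25 bars.
Total: 25 + 26 + 25 = 76 bars.

76 bars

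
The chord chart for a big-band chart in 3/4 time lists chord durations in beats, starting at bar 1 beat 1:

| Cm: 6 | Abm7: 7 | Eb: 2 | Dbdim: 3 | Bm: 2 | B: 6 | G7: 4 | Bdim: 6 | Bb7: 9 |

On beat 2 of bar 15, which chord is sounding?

Bb7

Beat 2 of bar 15 is beat (15−1)×3 + 2 = 44 overall.
Running totals: Cm ends at 6, Abm7 ends at 13, Eb ends at 15, Dbdim ends at 18, Bm ends at 20, B ends at 26, G7 ends at 30, Bdim ends at 36, Bb7 ends at 45.
Beat 44 falls within Bb7.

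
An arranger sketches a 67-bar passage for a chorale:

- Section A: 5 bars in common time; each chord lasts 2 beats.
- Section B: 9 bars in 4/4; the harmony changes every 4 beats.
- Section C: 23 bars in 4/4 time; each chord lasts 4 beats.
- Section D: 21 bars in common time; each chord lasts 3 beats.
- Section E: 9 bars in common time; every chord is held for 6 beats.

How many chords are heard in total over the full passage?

A: 5 bars × 4 beats = 20 beats; 2 beats/chord → 10 chords.
B: 9 bars × 4 beats = 36 beats; 4 beats/chord → 9 chords.
C: 23 bars × 4 beats = 92 beats; 4 beats/chord → 23 chords.
D: 21 bars × 4 beats = 84 beats; 3 beats/chord → 28 chords.
E: 9 bars × 4 beats = 36 beats; 6 beats/chord → 6 chords.
Total: 10 + 9 + 23 + 28 + 6 = 76.

76 chords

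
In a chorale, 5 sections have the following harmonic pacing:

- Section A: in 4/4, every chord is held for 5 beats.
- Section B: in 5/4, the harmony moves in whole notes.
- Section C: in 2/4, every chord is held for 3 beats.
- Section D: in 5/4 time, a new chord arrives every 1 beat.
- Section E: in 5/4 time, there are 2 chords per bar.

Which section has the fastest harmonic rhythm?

Section D

A: 4/5 = 0.8 chords/bar.
B: 5/4 = 1.25 chords/bar.
C: 2/3 = 2/3 chords/bar.
D: 5/1 = 5 chords/bar.
E: 5/2.5 = 2 chords/bar.
Fastest is D at 5 chords/bar.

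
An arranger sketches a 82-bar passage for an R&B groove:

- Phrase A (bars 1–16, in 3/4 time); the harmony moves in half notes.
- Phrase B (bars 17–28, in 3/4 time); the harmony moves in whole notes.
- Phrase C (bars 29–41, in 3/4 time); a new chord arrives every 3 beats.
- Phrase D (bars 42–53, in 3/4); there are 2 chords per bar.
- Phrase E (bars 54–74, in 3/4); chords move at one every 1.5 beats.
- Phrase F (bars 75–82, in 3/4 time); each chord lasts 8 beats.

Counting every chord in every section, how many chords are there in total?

A has 48 beats and chords last 2 each, so 24 chords.
B has 36 beats and chords last 4 each, so 9 chords.
C has 39 beats and chords last 3 each, so 13 chords.
D has 36 beats and chords last 1.5 each, so 24 chords.
E has 63 beats and chords last 1.5 each, so 42 chords.
F has 24 beats and chords last 8 each, so 3 chords.
Total: 24 + 9 + 13 + 24 + 42 + 3 = 115.

115 chords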